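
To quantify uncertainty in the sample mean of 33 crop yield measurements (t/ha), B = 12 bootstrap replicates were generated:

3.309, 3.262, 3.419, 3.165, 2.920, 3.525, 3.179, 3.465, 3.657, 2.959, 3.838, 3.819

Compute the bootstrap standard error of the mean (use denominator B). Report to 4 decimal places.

SE* = 0.2891

Bootstrap SE is the standard deviation of the 12 replicate means.
Mean of replicates: (3.309 + 3.262 + 3.419 + 3.165 + 2.920 + 3.525 + 3.179 + 3.465 + 3.657 + 2.959 + 3.838 + 3.819) / 12 = 40.517000 / 12 = 3.376417
Sum of squared deviations: (−0.067417)² + (−0.114417)² + (+0.042583)² + (−0.211417)² + (−0.456417)² + (+0.148583)² + (−0.197417)² + (+0.088583)² + (+0.280583)² + (−0.417417)² + (+0.461583)² + (+0.442583)² = 1.003263
Variance = 1.003263 / 12 = 0.083605
SE* = √0.083605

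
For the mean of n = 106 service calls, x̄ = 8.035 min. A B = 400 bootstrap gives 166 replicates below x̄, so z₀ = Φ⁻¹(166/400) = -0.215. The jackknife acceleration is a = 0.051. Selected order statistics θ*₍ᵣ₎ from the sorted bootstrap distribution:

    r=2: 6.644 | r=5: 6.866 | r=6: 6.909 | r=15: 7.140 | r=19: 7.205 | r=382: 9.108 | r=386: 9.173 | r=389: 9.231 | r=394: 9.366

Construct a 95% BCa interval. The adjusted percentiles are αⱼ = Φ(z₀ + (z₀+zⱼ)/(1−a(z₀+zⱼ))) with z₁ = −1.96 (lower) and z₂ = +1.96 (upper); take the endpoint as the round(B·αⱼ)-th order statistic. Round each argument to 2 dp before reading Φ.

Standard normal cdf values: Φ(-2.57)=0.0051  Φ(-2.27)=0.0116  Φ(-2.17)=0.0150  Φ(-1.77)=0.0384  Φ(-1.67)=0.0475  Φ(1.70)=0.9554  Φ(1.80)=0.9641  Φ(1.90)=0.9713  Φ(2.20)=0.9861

(6.909, 9.108)

Lower: z₀ + z₁ = -0.215 + (-1.960) = -2.175; 1 − a(z₀+z₁) = 1 − (0.051)(-2.175) = 1.1109; argument = -0.215 + (-2.175)/1.1109 = -2.1728 → -2.17.
α₁ = Φ(-2.17) = 0.0150; rank = round(400 × 0.0150) = 6; θ*₍6₎ = 6.909.
Upper: z₀ + z₂ = 1.745; 1 − a(z₀+z₂) = 0.9110; argument = 1.7005 → 1.70; α₂ = 0.9554; rank = 382; θ*₍382₎ = 9.108.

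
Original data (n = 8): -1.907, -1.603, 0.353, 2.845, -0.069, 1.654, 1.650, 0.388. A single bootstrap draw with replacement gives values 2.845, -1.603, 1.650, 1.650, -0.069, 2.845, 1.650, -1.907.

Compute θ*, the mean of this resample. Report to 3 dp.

Mean = (2.845 + (-1.603) + 1.650 + 1.650 + (-0.069) + 2.845 + 1.650 + (-1.907)) / 8 = 7.0610 / 8 = 0.883

θ* = 0.883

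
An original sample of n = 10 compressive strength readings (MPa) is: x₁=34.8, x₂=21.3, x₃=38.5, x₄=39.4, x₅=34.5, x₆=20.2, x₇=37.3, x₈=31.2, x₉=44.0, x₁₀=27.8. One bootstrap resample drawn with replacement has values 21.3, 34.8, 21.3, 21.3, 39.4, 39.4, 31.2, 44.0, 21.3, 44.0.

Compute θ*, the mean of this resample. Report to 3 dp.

θ* = 31.800

Mean = (21.3 + 34.8 + 21.3 + 21.3 + 39.4 + 39.4 + 31.2 + 44.0 + 21.3 + 44.0) / 10 = 318.00 / 10 = 31.800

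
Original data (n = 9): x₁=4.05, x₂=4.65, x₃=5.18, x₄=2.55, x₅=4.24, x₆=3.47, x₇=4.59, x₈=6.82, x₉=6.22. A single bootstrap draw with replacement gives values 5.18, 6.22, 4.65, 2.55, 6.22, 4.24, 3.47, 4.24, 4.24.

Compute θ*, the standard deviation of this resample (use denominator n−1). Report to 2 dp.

Mean = 4.5567; sum of squared deviations = 11.4390
s² = 11.4390 / 8 = 1.4299
s = √1.4299 = 1.20

θ* = 1.20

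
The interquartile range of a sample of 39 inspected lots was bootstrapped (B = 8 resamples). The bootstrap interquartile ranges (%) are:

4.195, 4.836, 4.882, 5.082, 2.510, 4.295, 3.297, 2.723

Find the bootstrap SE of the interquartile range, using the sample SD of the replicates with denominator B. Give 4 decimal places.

SE* = 0.9430

Bootstrap SE is the standard deviation of the 8 replicate interquartile ranges.
Mean of replicates: (4.195 + 4.836 + 4.882 + 5.082 + 2.510 + 4.295 + 3.297 + 2.723) / 8 = 31.82000 / 8 = 3.97750
Sum of squared deviations: (+0.21750)² + (+0.85850)² + (+0.90450)² + (+1.10450)² + (−1.46750)² + (+0.31750)² + (−0.68050)² + (−1.25450)² = 7.11358
Variance = 7.11358 / 8 = 0.88920
SE* = √0.88920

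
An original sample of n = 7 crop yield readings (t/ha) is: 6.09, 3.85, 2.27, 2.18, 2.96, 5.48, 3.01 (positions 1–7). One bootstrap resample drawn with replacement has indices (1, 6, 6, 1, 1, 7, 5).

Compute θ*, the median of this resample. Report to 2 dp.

θ* = 5.48

Resample values: 6.09, 5.48, 5.48, 6.09, 6.09, 3.01, 2.96.
Sorted: 2.96, 3.01, 5.48, 5.48, 6.09, 6.09, 6.09
Median = middle value = 5.48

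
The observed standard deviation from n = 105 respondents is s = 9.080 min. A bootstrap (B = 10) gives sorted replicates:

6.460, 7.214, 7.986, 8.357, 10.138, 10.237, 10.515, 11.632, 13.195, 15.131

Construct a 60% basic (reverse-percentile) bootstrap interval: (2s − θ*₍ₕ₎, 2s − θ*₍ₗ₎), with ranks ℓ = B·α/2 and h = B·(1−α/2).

(6.528, 10.946)

Percentile endpoints at ranks 2 and 8: θ*₍2₎ = 7.214, θ*₍8₎ = 11.632.
Basic interval reflects these around s:
  lower = 2 × 9.080 − 11.632 = 6.528
  upper = 2 × 9.080 − 7.214 = 10.946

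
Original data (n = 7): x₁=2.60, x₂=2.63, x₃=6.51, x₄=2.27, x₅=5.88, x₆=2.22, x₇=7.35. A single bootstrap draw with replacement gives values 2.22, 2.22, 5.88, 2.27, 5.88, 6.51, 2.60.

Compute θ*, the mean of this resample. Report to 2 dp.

θ* = 3.94

Mean = (2.22 + 2.22 + 5.88 + 2.27 + 5.88 + 6.51 + 2.60) / 7 = 27.580 / 7 = 3.94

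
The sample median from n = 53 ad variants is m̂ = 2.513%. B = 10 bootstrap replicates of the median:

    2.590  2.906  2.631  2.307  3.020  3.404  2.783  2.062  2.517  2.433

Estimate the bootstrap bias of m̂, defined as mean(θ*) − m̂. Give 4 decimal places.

bias = +0.1523

mean(θ*) = (2.590 + 2.906 + 2.631 + 2.307 + 3.020 + 3.404 + 2.783 + 2.062 + 2.517 + 2.433) / 10 = 2.66530
bias = 2.66530 − 2.513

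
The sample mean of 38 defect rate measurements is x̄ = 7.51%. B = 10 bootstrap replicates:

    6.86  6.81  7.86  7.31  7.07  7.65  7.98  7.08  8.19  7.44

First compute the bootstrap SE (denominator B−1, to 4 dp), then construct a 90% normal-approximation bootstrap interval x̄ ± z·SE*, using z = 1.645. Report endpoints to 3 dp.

(6.717, 8.303)

Mean of replicates = 7.4250; sum of squared deviations = 2.0891; SE* = √(2.0891/9) = 0.4818
Margin = 1.645 × 0.4818 = 0.7926
Interval: 7.51 ± 0.7926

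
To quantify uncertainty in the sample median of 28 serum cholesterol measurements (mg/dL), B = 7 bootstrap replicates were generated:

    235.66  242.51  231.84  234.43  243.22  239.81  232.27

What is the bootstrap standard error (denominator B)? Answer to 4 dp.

SE* = 4.3796

Bootstrap SE is the standard deviation of the 7 replicate medians.
Mean of replicates: (235.66 + 242.51 + 231.84 + 234.43 + 243.22 + 239.81 + 232.27) / 7 = 1659.74000 / 7 = 237.10571
Sum of squared deviations: (−1.44571)² + (+5.40429)² + (−5.26571)² + (−2.67571)² + (+6.11429)² + (+2.70429)² + (−4.83571)² = 134.26537
Variance = 134.26537 / 7 = 19.18077
SE* = √19.18077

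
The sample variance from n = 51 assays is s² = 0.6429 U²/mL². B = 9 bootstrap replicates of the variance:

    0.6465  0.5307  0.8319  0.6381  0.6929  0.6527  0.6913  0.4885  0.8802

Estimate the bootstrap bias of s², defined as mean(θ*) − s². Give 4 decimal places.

mean(θ*) = (0.6465 + 0.5307 + 0.8319 + 0.6381 + 0.6929 + 0.6527 + 0.6913 + 0.4885 + 0.8802) / 9 = 0.67253
bias = 0.67253 − 0.6429

bias = +0.0296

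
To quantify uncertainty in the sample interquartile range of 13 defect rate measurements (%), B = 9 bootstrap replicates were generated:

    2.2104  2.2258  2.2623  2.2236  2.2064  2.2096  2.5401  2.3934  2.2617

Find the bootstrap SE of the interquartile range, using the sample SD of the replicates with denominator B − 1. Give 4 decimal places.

Bootstrap SE is the standard deviation of the 9 replicate interquartile ranges.
Mean of replicates: (2.2104 + 2.2258 + 2.2623 + 2.2236 + 2.2064 + 2.2096 + 2.5401 + 2.3934 + 2.2617) / 9 = 20.53330 / 9 = 2.28148
Sum of squared deviations: (−0.07108)² + (−0.05568)² + (−0.01918)² + (−0.05788)² + (−0.07508)² + (−0.07188)² + (+0.25862)² + (+0.11192)² + (−0.01978)² = 0.10248
Variance = 0.10248 / 8 = 0.01281
SE* = √0.01281

SE* = 0.1132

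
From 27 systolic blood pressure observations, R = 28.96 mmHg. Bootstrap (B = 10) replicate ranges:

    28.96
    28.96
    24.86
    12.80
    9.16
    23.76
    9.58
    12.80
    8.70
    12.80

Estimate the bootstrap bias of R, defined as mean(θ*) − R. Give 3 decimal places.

bias = −11.722

mean(θ*) = (28.96 + 28.96 + 24.86 + 12.80 + 9.16 + 23.76 + 9.58 + 12.80 + 8.70 + 12.80) / 10 = 17.2380
bias = 17.2380 − 28.96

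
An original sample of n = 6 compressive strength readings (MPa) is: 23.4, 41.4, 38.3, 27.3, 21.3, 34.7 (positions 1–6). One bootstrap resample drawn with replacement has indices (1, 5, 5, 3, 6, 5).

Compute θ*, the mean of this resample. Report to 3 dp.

Resample values: 23.4, 21.3, 21.3, 38.3, 34.7, 21.3.
Mean = (23.4 + 21.3 + 21.3 + 38.3 + 34.7 + 21.3) / 6 = 160.30 / 6 = 26.717

θ* = 26.717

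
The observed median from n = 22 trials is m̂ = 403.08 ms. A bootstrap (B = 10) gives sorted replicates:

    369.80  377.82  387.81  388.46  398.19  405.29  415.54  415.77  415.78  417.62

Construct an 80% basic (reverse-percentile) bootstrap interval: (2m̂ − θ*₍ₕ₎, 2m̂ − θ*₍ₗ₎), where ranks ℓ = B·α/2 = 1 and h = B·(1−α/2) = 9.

Percentile endpoints at ranks 1 and 9: θ*₍1₎ = 369.80, θ*₍9₎ = 415.78.
Basic interval reflects these around m̂:
  lower = 2 × 403.08 − 415.78 = 390.38
  upper = 2 × 403.08 − 369.80 = 436.36

(390.38, 436.36)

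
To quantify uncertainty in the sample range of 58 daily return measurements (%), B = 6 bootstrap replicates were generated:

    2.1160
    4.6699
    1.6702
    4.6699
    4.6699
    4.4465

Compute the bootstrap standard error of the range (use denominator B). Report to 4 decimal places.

SE* = 1.2915

Bootstrap SE is the standard deviation of the 6 replicate ranges.
Mean of replicates: (2.1160 + 4.6699 + 1.6702 + 4.6699 + 4.6699 + 4.4465) / 6 = 22.24240 / 6 = 3.70707
Sum of squared deviations: (−1.59107)² + (+0.96283)² + (−2.03687)² + (+0.96283)² + (+0.96283)² + (+0.73943)² = 10.00822
Variance = 10.00822 / 6 = 1.66804
SE* = √1.66804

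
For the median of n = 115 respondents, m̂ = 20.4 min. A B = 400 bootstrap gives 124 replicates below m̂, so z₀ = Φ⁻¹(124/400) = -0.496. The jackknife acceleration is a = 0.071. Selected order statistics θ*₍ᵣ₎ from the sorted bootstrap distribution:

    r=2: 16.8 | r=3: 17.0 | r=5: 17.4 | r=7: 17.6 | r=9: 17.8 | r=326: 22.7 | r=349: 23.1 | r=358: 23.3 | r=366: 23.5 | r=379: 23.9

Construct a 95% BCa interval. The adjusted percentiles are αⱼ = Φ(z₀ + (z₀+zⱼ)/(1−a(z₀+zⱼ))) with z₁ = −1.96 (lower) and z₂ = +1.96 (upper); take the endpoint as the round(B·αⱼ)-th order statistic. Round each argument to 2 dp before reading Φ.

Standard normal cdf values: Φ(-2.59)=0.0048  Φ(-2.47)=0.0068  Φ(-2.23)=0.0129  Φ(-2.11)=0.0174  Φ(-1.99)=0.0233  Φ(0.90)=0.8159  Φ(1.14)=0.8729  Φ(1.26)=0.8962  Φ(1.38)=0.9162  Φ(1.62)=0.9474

(16.8, 23.1)

Lower: z₀ + z₁ = -0.496 + (-1.960) = -2.456; 1 − a(z₀+z₁) = 1 − (0.071)(-2.456) = 1.1744; argument = -0.496 + (-2.456)/1.1744 = -2.5873 → -2.59.
α₁ = Φ(-2.59) = 0.0048; rank = round(400 × 0.0048) = 2; θ*₍2₎ = 16.8.
Upper: z₀ + z₂ = 1.464; 1 − a(z₀+z₂) = 0.8961; argument = 1.1378 → 1.14; α₂ = 0.8729; rank = 349; θ*₍349₎ = 23.1.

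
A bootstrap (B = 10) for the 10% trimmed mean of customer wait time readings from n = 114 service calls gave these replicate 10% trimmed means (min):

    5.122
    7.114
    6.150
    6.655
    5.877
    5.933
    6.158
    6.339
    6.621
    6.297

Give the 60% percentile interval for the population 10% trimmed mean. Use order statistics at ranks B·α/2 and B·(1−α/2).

(5.877, 6.621)

Sorted replicates: 5.122, 5.877, 5.933, 6.150, 6.158, 6.297, 6.339, 6.621, 6.655, 7.114
α = 0.40; lower rank = 10 × 0.200 = 2; upper rank = 10 × 0.800 = 8.
The 2nd smallest replicate is 5.877; the 8th is 6.621.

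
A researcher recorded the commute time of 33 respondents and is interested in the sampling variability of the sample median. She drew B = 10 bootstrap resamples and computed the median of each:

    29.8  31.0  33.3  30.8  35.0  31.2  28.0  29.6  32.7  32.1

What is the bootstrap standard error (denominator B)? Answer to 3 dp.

SE* = 1.914

Bootstrap SE is the standard deviation of the 10 replicate medians.
Mean of replicates: (29.8 + 31.0 + 33.3 + 30.8 + 35.0 + 31.2 + 28.0 + 29.6 + 32.7 + 32.1) / 10 = 313.5000 / 10 = 31.3500
Sum of squared deviations: (−1.5500)² + (−0.3500)² + (+1.9500)² + (−0.5500)² + (+3.6500)² + (−0.1500)² + (−3.3500)² + (−1.7500)² + (+1.3500)² + (+0.7500)² = 36.6450
Variance = 36.6450 / 10 = 3.6645
SE* = √3.6645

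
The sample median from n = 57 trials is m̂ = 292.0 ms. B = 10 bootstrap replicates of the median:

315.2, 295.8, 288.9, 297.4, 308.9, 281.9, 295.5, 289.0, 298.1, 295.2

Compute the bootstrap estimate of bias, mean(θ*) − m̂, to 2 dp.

bias = +4.59

mean(θ*) = (315.2 + 295.8 + 288.9 + 297.4 + 308.9 + 281.9 + 295.5 + 289.0 + 298.1 + 295.2) / 10 = 296.590
bias = 296.590 − 292.0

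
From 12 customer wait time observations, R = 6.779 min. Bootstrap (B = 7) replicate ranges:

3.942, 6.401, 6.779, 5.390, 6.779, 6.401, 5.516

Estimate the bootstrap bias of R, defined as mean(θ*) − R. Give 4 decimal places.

mean(θ*) = (3.942 + 6.401 + 6.779 + 5.390 + 6.779 + 6.401 + 5.516) / 7 = 5.88686
bias = 5.88686 − 6.779

bias = −0.8921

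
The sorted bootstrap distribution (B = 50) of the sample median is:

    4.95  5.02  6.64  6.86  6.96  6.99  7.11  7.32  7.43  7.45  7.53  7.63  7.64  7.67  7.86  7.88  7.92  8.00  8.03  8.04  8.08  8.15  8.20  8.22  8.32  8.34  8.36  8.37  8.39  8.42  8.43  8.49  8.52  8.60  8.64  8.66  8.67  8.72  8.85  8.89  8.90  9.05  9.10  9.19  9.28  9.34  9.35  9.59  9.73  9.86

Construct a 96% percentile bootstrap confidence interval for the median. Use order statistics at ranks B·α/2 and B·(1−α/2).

α = 0.04; lower rank = 50 × 0.020 = 1; upper rank = 50 × 0.980 = 49.
The 1st smallest replicate is 4.95; the 49th is 9.73.

(4.95, 9.73)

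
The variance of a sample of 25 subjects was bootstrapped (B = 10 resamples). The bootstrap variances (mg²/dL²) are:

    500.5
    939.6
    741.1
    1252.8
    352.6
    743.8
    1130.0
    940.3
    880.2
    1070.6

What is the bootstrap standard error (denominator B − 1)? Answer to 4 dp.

SE* = 278.6547

Bootstrap SE is the standard deviation of the 10 replicate variances.
Mean of replicates: (500.5 + 939.6 + 741.1 + 1252.8 + 352.6 + 743.8 + 1130.0 + 940.3 + 880.2 + 1070.6) / 10 = 8551.50000 / 10 = 855.15000
Sum of squared deviations: (−354.65000)² + (+84.45000)² + (−114.05000)² + (+397.65000)² + (−502.55000)² + (−111.35000)² + (+274.85000)² + (+85.15000)² + (+25.05000)² + (+215.45000)² = 698835.92500
Variance = 698835.92500 / 9 = 77648.43611
SE* = √77648.43611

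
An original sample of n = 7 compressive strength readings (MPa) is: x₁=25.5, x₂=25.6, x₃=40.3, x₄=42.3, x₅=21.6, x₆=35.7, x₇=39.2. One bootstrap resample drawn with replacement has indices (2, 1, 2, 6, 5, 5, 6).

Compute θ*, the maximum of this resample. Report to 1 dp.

θ* = 35.7

Resample values: 25.6, 25.5, 25.6, 35.7, 21.6, 21.6, 35.7.
Maximum = 35.7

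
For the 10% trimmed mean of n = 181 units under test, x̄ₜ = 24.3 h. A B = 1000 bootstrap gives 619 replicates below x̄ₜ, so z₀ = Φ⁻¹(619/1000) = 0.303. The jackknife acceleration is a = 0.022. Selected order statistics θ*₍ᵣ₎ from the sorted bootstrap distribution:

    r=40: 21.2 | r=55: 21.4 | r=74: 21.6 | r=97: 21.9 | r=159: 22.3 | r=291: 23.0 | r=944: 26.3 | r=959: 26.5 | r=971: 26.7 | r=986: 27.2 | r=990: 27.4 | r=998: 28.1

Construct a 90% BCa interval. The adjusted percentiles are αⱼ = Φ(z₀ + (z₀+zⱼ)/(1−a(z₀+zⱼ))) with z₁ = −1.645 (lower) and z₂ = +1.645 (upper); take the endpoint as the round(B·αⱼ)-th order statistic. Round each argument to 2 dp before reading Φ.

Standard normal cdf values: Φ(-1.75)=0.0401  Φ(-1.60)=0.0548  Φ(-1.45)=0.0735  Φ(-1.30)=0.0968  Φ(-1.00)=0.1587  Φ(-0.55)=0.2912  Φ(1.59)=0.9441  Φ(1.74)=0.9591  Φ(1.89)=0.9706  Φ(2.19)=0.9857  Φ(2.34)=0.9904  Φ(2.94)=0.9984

(22.3, 27.4)

Lower: z₀ + z₁ = 0.303 + (-1.645) = -1.342; 1 − a(z₀+z₁) = 1 − (0.022)(-1.342) = 1.0295; argument = 0.303 + (-1.342)/1.0295 = -1.0005 → -1.00.
α₁ = Φ(-1.00) = 0.1587; rank = round(1000 × 0.1587) = 159; θ*₍159₎ = 22.3.
Upper: z₀ + z₂ = 1.948; 1 − a(z₀+z₂) = 0.9571; argument = 2.3382 → 2.34; α₂ = 0.9904; rank = 990; θ*₍990₎ = 27.4.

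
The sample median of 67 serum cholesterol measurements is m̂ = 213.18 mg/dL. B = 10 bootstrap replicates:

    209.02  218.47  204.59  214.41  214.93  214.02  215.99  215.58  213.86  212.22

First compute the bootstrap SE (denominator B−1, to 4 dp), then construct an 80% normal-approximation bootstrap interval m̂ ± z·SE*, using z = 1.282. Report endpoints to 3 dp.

Mean of replicates = 213.3090; sum of squared deviations = 139.2325; SE* = √(139.2325/9) = 3.9332
Margin = 1.282 × 3.9332 = 5.0424
Interval: 213.18 ± 5.0424

(208.138, 218.222)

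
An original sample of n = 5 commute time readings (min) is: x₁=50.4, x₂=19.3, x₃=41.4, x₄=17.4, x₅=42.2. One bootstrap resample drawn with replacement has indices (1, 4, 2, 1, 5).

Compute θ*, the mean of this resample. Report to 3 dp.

Resample values: 50.4, 17.4, 19.3, 50.4, 42.2.
Mean = (50.4 + 17.4 + 19.3 + 50.4 + 42.2) / 5 = 179.70 / 5 = 35.940

θ* = 35.940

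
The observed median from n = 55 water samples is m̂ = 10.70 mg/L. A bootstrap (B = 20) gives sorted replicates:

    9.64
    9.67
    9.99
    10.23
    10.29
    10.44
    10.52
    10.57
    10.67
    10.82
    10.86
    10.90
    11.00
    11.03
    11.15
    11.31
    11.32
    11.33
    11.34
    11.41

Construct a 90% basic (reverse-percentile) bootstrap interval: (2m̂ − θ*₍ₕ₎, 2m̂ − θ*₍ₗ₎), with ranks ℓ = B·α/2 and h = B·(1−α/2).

(10.06, 11.76)

Percentile endpoints at ranks 1 and 19: θ*₍1₎ = 9.64, θ*₍19₎ = 11.34.
Basic interval reflects these around m̂:
  lower = 2 × 10.70 − 11.34 = 10.06
  upper = 2 × 10.70 − 9.64 = 11.76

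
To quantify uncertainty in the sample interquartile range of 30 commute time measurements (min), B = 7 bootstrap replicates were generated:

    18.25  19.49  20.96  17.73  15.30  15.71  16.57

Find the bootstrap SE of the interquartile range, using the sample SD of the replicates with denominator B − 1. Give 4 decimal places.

SE* = 2.0466

Bootstrap SE is the standard deviation of the 7 replicate interquartile ranges.
Mean of replicates: (18.25 + 19.49 + 20.96 + 17.73 + 15.30 + 15.71 + 16.57) / 7 = 124.01000 / 7 = 17.71571
Sum of squared deviations: (+0.53429)² + (+1.77429)² + (+3.24429)² + (+0.01429)² + (−2.41571)² + (−2.00571)² + (−1.14571)² = 25.13037
Variance = 25.13037 / 6 = 4.18840
SE* = √4.18840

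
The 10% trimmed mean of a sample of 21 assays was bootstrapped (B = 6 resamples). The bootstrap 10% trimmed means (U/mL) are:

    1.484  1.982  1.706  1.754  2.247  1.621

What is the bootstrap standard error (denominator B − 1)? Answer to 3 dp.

Bootstrap SE is the standard deviation of the 6 replicate 10% trimmed means.
Mean of replicates: (1.484 + 1.982 + 1.706 + 1.754 + 2.247 + 1.621) / 6 = 10.7940 / 6 = 1.7990
Sum of squared deviations: (−0.3150)² + (+0.1830)² + (−0.0930)² + (−0.0450)² + (+0.4480)² + (−0.1780)² = 0.3758
Variance = 0.3758 / 5 = 0.0752
SE* = √0.0752

SE* = 0.274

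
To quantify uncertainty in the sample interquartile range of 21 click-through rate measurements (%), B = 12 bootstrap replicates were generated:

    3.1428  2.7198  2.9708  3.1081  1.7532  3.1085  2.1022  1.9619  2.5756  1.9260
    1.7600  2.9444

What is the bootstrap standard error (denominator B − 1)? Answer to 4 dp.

Bootstrap SE is the standard deviation of the 12 replicate interquartile ranges.
Mean of replicates: (3.1428 + 2.7198 + 2.9708 + 3.1081 + 1.7532 + 3.1085 + 2.1022 + 1.9619 + 2.5756 + 1.9260 + 1.7600 + 2.9444) / 12 = 30.07330 / 12 = 2.50611
Sum of squared deviations: (+0.63669)² + (+0.21369)² + (+0.46469)² + (+0.60199)² + (−0.75291)² + (+0.60239)² + (−0.40391)² + (−0.54421)² + (+0.06949)² + (−0.58011)² + (−0.74611)² + (+0.43829)² = 3.50856
Variance = 3.50856 / 11 = 0.31896
SE* = √0.31896

SE* = 0.5648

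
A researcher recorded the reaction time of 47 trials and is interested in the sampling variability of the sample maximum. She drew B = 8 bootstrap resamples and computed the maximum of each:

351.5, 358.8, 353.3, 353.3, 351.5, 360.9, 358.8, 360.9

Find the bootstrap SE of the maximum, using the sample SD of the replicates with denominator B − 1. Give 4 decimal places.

Bootstrap SE is the standard deviation of the 8 replicate maximums.
Mean of replicates: (351.5 + 358.8 + 353.3 + 353.3 + 351.5 + 360.9 + 358.8 + 360.9) / 8 = 2849.00000 / 8 = 356.12500
Sum of squared deviations: (−4.62500)² + (+2.67500)² + (−2.82500)² + (−2.82500)² + (−4.62500)² + (+4.77500)² + (+2.67500)² + (+4.77500)² = 118.65500
Variance = 118.65500 / 7 = 16.95071
SE* = √16.95071

SE* = 4.1171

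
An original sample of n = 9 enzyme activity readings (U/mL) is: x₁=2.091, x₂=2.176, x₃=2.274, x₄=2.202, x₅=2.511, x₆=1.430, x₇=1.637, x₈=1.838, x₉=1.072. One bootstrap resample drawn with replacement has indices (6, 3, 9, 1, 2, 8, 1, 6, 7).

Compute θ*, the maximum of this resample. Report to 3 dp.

θ* = 2.274

Resample values: 1.430, 2.274, 1.072, 2.091, 2.176, 1.838, 2.091, 1.430, 1.637.
Maximum = 2.274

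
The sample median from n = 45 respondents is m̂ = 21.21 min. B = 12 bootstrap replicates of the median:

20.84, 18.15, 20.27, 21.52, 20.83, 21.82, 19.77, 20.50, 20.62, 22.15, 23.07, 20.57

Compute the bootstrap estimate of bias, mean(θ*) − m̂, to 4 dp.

mean(θ*) = (20.84 + 18.15 + 20.27 + 21.52 + 20.83 + 21.82 + 19.77 + 20.50 + 20.62 + 22.15 + 23.07 + 20.57) / 12 = 20.84250
bias = 20.84250 − 21.21

bias = −0.3675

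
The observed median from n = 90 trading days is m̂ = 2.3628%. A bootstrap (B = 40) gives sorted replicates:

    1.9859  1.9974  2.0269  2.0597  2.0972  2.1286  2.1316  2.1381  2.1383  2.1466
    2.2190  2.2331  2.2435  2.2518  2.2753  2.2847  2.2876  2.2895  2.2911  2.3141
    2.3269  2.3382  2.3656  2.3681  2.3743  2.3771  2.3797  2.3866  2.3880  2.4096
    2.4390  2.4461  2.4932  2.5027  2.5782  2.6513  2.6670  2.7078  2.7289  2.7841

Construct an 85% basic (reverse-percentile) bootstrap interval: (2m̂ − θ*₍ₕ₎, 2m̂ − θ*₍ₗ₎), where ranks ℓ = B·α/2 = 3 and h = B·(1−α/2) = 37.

Percentile endpoints at ranks 3 and 37: θ*₍3₎ = 2.0269, θ*₍37₎ = 2.6670.
Basic interval reflects these around m̂:
  lower = 2 × 2.3628 − 2.6670 = 2.0586
  upper = 2 × 2.3628 − 2.0269 = 2.6987

(2.0586, 2.6987)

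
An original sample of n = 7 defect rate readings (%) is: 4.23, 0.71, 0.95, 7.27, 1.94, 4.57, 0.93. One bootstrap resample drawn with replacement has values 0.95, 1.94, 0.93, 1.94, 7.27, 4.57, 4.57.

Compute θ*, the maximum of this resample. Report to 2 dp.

Maximum = 7.27

θ* = 7.27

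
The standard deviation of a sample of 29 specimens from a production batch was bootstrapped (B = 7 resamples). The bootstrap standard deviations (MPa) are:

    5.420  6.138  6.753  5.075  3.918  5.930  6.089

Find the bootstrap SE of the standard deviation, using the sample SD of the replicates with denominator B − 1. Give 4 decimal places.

Bootstrap SE is the standard deviation of the 7 replicate standard deviations.
Mean of replicates: (5.420 + 6.138 + 6.753 + 5.075 + 3.918 + 5.930 + 6.089) / 7 = 39.32300 / 7 = 5.61757
Sum of squared deviations: (−0.19757)² + (+0.52043)² + (+1.13543)² + (−0.54257)² + (−1.69957)² + (+0.31243)² + (+0.47143)² = 5.10186
Variance = 5.10186 / 6 = 0.85031
SE* = √0.85031

SE* = 0.9221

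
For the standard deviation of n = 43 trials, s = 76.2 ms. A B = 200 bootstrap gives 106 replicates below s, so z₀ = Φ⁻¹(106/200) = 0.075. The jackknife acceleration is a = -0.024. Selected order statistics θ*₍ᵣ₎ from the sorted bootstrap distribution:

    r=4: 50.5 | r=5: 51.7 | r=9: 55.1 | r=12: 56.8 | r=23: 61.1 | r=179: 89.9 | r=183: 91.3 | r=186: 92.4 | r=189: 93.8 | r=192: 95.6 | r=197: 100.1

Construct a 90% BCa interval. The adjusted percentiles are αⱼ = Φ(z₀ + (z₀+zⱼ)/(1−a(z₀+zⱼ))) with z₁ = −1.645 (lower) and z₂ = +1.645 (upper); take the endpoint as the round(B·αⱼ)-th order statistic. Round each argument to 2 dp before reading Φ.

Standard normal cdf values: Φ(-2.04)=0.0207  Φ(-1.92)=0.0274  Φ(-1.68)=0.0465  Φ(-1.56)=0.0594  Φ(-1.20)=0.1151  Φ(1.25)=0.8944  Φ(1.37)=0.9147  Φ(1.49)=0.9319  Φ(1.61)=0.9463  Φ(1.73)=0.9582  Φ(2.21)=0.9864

(56.8, 95.6)

Lower: z₀ + z₁ = 0.075 + (-1.645) = -1.570; 1 − a(z₀+z₁) = 1 − (-0.024)(-1.570) = 0.9623; argument = 0.075 + (-1.570)/0.9623 = -1.5565 → -1.56.
α₁ = Φ(-1.56) = 0.0594; rank = round(200 × 0.0594) = 12; θ*₍12₎ = 56.8.
Upper: z₀ + z₂ = 1.720; 1 − a(z₀+z₂) = 1.0413; argument = 1.7268 → 1.73; α₂ = 0.9582; rank = 192; θ*₍192₎ = 95.6.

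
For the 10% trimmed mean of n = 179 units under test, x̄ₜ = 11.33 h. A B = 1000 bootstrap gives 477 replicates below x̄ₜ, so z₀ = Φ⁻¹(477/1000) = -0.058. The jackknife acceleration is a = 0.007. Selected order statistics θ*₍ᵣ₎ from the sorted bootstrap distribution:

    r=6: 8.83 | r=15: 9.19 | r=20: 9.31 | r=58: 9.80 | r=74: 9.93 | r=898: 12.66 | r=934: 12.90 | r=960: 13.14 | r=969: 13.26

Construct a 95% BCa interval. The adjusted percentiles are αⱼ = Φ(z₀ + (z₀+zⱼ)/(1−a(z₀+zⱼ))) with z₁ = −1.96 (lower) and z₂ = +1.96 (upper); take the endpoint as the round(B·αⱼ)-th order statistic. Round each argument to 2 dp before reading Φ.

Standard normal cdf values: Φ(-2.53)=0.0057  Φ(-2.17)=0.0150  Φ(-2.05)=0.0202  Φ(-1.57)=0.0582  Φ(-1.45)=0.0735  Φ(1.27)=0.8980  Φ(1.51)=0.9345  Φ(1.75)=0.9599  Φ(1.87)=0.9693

Lower: z₀ + z₁ = -0.058 + (-1.960) = -2.018; 1 − a(z₀+z₁) = 1 − (0.007)(-2.018) = 1.0141; argument = -0.058 + (-2.018)/1.0141 = -2.0479 → -2.05.
α₁ = Φ(-2.05) = 0.0202; rank = round(1000 × 0.0202) = 20; θ*₍20₎ = 9.31.
Upper: z₀ + z₂ = 1.902; 1 − a(z₀+z₂) = 0.9867; argument = 1.8697 → 1.87; α₂ = 0.9693; rank = 969; θ*₍969₎ = 13.26.

(9.31, 13.26)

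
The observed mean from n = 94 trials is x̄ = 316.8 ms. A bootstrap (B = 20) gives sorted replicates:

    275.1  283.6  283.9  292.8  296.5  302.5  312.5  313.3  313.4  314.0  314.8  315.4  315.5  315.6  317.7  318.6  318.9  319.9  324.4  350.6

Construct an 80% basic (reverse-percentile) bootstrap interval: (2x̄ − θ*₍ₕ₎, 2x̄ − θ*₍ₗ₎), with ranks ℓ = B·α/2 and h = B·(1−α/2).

(313.7, 350.0)

Percentile endpoints at ranks 2 and 18: θ*₍2₎ = 283.6, θ*₍18₎ = 319.9.
Basic interval reflects these around x̄:
  lower = 2 × 316.8 − 319.9 = 313.7
  upper = 2 × 316.8 − 283.6 = 350.0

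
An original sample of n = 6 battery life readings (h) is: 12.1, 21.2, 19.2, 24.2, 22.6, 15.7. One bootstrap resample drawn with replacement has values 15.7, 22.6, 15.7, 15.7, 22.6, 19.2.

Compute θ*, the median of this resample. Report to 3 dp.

θ* = 17.450

Sorted: 15.7, 15.7, 15.7, 19.2, 22.6, 22.6
Median = average of the two middle values = 17.450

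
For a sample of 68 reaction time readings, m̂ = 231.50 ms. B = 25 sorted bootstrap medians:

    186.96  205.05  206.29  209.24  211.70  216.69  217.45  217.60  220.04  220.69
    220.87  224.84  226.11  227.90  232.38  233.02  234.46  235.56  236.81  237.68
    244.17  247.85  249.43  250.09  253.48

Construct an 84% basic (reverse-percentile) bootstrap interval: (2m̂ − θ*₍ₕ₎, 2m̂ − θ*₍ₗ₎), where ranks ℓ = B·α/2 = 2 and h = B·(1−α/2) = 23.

(213.57, 257.95)

Percentile endpoints at ranks 2 and 23: θ*₍2₎ = 205.05, θ*₍23₎ = 249.43.
Basic interval reflects these around m̂:
  lower = 2 × 231.50 − 249.43 = 213.57
  upper = 2 × 231.50 − 205.05 = 257.95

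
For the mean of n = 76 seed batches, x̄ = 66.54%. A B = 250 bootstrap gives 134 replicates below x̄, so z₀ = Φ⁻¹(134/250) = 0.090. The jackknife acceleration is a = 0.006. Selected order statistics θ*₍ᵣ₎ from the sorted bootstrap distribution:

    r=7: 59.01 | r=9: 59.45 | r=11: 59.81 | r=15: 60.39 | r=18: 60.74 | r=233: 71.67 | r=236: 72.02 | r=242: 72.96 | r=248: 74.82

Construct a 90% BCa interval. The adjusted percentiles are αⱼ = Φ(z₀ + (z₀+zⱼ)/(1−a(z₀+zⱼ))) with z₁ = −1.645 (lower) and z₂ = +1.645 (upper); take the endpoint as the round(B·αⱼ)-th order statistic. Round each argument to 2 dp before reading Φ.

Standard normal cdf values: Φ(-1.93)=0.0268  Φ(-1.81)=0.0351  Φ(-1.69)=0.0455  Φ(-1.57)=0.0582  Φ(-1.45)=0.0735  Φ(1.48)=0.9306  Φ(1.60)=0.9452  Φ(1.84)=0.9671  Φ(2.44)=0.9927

Lower: z₀ + z₁ = 0.090 + (-1.645) = -1.555; 1 − a(z₀+z₁) = 1 − (0.006)(-1.555) = 1.0093; argument = 0.090 + (-1.555)/1.0093 = -1.4506 → -1.45.
α₁ = Φ(-1.45) = 0.0735; rank = round(250 × 0.0735) = 18; θ*₍18₎ = 60.74.
Upper: z₀ + z₂ = 1.735; 1 − a(z₀+z₂) = 0.9896; argument = 1.8433 → 1.84; α₂ = 0.9671; rank = 242; θ*₍242₎ = 72.96.

(60.74, 72.96)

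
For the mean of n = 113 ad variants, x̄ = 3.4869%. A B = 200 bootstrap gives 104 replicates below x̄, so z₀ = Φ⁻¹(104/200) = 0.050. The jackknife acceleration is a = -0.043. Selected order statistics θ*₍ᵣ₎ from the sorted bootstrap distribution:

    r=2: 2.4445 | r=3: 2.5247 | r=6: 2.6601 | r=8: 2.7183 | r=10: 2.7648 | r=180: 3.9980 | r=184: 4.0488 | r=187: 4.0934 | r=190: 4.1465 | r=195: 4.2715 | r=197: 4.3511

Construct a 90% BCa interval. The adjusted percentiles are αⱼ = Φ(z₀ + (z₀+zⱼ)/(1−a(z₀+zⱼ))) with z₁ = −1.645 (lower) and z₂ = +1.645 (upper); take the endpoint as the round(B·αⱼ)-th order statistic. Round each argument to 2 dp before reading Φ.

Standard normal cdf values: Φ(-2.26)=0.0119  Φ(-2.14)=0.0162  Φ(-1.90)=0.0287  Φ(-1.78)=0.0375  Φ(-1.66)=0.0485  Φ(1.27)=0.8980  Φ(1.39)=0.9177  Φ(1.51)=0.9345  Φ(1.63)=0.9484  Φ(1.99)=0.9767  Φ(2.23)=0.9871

Lower: z₀ + z₁ = 0.050 + (-1.645) = -1.595; 1 − a(z₀+z₁) = 1 − (-0.043)(-1.595) = 0.9314; argument = 0.050 + (-1.595)/0.9314 = -1.6624 → -1.66.
α₁ = Φ(-1.66) = 0.0485; rank = round(200 × 0.0485) = 10; θ*₍10₎ = 2.7648.
Upper: z₀ + z₂ = 1.695; 1 − a(z₀+z₂) = 1.0729; argument = 1.6299 → 1.63; α₂ = 0.9484; rank = 190; θ*₍190₎ = 4.1465.

(2.7648, 4.1465)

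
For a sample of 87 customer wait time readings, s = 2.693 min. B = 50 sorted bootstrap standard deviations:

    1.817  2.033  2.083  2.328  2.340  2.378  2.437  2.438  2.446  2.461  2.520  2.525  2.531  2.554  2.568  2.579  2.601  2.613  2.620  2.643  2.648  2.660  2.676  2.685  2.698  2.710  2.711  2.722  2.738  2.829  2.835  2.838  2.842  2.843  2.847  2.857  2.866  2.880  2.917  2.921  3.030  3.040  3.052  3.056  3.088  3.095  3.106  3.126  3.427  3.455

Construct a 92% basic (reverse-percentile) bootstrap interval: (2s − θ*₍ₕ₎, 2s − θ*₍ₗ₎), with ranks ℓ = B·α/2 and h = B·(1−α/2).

(2.260, 3.353)

Percentile endpoints at ranks 2 and 48: θ*₍2₎ = 2.033, θ*₍48₎ = 3.126.
Basic interval reflects these around s:
  lower = 2 × 2.693 − 3.126 = 2.260
  upper = 2 × 2.693 − 2.033 = 3.353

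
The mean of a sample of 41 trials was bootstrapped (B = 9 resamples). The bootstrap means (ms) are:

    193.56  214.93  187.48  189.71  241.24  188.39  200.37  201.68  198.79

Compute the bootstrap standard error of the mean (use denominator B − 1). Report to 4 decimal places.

SE* = 17.0953

Bootstrap SE is the standard deviation of the 9 replicate means.
Mean of replicates: (193.56 + 214.93 + 187.48 + 189.71 + 241.24 + 188.39 + 200.37 + 201.68 + 198.79) / 9 = 1816.15000 / 9 = 201.79444
Sum of squared deviations: (−8.23444)² + (+13.13556)² + (−14.31444)² + (−12.08444)² + (+39.44556)² + (−13.40444)² + (−1.42444)² + (−0.11444)² + (−3.00444)² = 2337.98582
Variance = 2337.98582 / 8 = 292.24823
SE* = √292.24823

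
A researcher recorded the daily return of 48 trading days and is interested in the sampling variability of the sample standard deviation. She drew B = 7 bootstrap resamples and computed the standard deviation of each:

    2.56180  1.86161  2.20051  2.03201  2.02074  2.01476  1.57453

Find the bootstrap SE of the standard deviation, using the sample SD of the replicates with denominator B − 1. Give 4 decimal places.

SE* = 0.3021

Bootstrap SE is the standard deviation of the 7 replicate standard deviations.
Mean of replicates: (2.56180 + 1.86161 + 2.20051 + 2.03201 + 2.02074 + 2.01476 + 1.57453) / 7 = 14.265960 / 7 = 2.037994
Sum of squared deviations: (+0.523806)² + (−0.176384)² + (+0.162516)² + (−0.005984)² + (−0.017254)² + (−0.023234)² + (−0.463464)² = 0.547568
Variance = 0.547568 / 6 = 0.091261
SE* = √0.091261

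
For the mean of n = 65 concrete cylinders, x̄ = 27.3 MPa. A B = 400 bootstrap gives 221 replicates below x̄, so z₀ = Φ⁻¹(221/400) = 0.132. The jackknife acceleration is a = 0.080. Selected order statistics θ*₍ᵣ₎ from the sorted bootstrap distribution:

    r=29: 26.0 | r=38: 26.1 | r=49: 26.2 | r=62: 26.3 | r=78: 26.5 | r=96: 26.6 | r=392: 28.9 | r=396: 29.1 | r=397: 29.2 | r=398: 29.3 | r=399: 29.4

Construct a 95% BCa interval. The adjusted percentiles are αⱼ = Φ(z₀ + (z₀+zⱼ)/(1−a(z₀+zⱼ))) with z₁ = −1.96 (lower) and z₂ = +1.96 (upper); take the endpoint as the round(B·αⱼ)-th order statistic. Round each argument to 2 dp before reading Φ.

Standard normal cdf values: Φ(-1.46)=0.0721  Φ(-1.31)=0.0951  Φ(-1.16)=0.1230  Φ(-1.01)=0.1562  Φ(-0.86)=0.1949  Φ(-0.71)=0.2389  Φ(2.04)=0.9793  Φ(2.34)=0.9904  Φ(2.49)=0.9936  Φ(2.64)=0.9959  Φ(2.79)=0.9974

Lower: z₀ + z₁ = 0.132 + (-1.960) = -1.828; 1 − a(z₀+z₁) = 1 − (0.080)(-1.828) = 1.1462; argument = 0.132 + (-1.828)/1.1462 = -1.4628 → -1.46.
α₁ = Φ(-1.46) = 0.0721; rank = round(400 × 0.0721) = 29; θ*₍29₎ = 26.0.
Upper: z₀ + z₂ = 2.092; 1 − a(z₀+z₂) = 0.8326; argument = 2.6445 → 2.64; α₂ = 0.9959; rank = 398; θ*₍398₎ = 29.3.

(26.0, 29.3)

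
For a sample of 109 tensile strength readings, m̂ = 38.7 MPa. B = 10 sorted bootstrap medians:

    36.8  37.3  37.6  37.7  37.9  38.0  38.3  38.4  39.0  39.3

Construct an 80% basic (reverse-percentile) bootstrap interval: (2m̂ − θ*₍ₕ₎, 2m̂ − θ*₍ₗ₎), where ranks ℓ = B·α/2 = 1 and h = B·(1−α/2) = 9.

(38.4, 40.6)

Percentile endpoints at ranks 1 and 9: θ*₍1₎ = 36.8, θ*₍9₎ = 39.0.
Basic interval reflects these around m̂:
  lower = 2 × 38.7 − 39.0 = 38.4
  upper = 2 × 38.7 − 36.8 = 40.6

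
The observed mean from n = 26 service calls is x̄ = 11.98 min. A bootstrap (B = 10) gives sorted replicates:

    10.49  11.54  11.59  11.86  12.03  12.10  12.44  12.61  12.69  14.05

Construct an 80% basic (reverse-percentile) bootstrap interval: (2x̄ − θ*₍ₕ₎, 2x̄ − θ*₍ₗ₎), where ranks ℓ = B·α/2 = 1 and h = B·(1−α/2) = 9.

Percentile endpoints at ranks 1 and 9: θ*₍1₎ = 10.49, θ*₍9₎ = 12.69.
Basic interval reflects these around x̄:
  lower = 2 × 11.98 − 12.69 = 11.27
  upper = 2 × 11.98 − 10.49 = 13.47

(11.27, 13.47)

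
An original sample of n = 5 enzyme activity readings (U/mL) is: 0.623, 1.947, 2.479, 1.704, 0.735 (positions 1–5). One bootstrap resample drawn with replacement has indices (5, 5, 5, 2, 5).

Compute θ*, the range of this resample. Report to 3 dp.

Resample values: 0.735, 0.735, 0.735, 1.947, 0.735.
Range = 1.947 − 0.735 = 1.212

θ* = 1.212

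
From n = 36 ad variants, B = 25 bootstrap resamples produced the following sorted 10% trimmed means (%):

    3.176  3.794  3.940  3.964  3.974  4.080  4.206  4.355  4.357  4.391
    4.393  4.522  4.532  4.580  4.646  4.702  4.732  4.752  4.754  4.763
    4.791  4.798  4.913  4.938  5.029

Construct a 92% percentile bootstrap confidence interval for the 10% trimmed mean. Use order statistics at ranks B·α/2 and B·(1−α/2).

α = 0.08; lower rank = 25 × 0.040 = 1; upper rank = 25 × 0.960 = 24.
The 1st smallest replicate is 3.176; the 24th is 4.938.

(3.176, 4.938)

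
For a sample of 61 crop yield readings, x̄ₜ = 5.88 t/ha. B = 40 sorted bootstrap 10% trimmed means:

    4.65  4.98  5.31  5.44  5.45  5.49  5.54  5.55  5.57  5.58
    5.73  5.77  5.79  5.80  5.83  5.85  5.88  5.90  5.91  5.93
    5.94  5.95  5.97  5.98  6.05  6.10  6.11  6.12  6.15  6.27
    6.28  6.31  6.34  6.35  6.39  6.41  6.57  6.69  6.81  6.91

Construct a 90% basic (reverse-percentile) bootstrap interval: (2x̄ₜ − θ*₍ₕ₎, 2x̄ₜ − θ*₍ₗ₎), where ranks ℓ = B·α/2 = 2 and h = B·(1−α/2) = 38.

(5.07, 6.78)

Percentile endpoints at ranks 2 and 38: θ*₍2₎ = 4.98, θ*₍38₎ = 6.69.
Basic interval reflects these around x̄ₜ:
  lower = 2 × 5.88 − 6.69 = 5.07
  upper = 2 × 5.88 − 4.98 = 6.78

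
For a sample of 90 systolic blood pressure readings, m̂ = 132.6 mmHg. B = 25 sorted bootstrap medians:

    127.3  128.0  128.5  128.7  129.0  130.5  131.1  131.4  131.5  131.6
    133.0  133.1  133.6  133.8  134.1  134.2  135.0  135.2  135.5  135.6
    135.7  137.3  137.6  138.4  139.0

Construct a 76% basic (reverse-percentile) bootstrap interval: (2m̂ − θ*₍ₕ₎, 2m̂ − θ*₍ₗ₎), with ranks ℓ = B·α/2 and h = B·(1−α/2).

Percentile endpoints at ranks 3 and 22: θ*₍3₎ = 128.5, θ*₍22₎ = 137.3.
Basic interval reflects these around m̂:
  lower = 2 × 132.6 − 137.3 = 127.9
  upper = 2 × 132.6 − 128.5 = 136.7

(127.9, 136.7)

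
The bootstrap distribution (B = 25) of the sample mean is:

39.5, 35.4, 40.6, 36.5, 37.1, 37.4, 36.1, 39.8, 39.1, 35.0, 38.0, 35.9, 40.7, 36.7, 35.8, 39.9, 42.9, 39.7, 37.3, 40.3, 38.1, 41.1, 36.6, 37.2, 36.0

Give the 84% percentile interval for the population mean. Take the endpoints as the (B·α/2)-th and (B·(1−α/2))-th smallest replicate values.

(35.4, 40.7)

Sorted replicates: 35.0, 35.4, 35.8, 35.9, 36.0, 36.1, 36.5, 36.6, 36.7, 37.1, 37.2, 37.3, 37.4, 38.0, 38.1, 39.1, 39.5, 39.7, 39.8, 39.9, 40.3, 40.6, 40.7, 41.1, 42.9
α = 0.16; lower rank = 25 × 0.080 = 2; upper rank = 25 × 0.920 = 23.
The 2nd smallest replicate is 35.4; the 23rd is 40.7.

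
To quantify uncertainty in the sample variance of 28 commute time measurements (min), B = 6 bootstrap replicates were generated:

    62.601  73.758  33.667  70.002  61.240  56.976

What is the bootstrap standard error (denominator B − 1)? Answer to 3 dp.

Bootstrap SE is the standard deviation of the 6 replicate variances.
Mean of replicates: (62.601 + 73.758 + 33.667 + 70.002 + 61.240 + 56.976) / 6 = 358.2440 / 6 = 59.7073
Sum of squared deviations: (+2.8937)² + (+14.0507)² + (−26.0403)² + (+10.2947)² + (+1.5327)² + (−2.7313)² = 999.6829
Variance = 999.6829 / 5 = 199.9366
SE* = √199.9366

SE* = 14.140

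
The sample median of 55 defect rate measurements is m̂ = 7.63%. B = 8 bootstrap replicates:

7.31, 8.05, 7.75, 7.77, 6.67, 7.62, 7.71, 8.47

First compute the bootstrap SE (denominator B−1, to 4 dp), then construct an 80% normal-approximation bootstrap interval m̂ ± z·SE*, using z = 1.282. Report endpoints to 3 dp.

(6.956, 8.304)

Mean of replicates = 7.6688; sum of squared deviations = 1.9345; SE* = √(1.9345/7) = 0.5257
Margin = 1.282 × 0.5257 = 0.6739
Interval: 7.63 ± 0.6739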